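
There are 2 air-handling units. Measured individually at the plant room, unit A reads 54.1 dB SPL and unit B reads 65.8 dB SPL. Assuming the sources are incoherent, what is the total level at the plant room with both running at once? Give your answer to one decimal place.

66.1 dB SPL

Incoherent sources sum as intensities:
L_total = 10·log₁₀(10^(54.1/10) + 10^(65.8/10)) = 10·log₁₀(4059000) = 66.1 dB SPL.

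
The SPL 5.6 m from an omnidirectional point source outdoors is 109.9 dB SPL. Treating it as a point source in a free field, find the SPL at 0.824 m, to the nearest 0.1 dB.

Free-field point source: level drops by 20·log₁₀ of the distance ratio.
ΔL = −20·log₁₀(0.824/5.6) = 16.65 dB, so L₂ = 109.9 + (16.65) = 126.5 dB SPL.

126.5 dB SPL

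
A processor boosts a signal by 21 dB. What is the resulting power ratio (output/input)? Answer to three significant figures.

Power ratio = 10^(dB/10).
10^(21/10) = 10^(2.100) = 126.

126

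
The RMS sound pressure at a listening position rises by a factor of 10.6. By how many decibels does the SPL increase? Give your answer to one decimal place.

SPL change from a pressure ratio uses the 20·log₁₀ form:
20·log₁₀(10.6) = 20.5 dB.

20.5 dB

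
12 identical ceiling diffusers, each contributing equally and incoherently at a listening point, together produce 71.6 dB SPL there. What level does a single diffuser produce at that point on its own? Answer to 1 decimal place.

12 equal incoherent sources add 10·log₁₀(12) = 10.79 dB over one source.
L_one = 71.6 − 10.79 = 60.8 dB SPL.

60.8 dB SPL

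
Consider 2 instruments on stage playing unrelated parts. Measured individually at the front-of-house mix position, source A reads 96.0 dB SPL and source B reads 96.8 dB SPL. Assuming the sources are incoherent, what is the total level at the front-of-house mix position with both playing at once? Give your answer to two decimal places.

99.43 dB SPL

Uncorrelated sources add in intensity (power), not in dB.
L_total = 10·log₁₀(10^(96.0/10) + 10^(96.8/10)) = 10·log₁₀(8767000000) = 99.43 dB SPL.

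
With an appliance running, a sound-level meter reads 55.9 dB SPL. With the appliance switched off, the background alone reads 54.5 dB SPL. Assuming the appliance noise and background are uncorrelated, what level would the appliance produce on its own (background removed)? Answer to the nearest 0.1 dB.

50.3 dB SPL

Remove the background by subtracting linear intensities:
L_src = 10·log₁₀(10^(55.9/10) − 10^(54.5/10)) = 10·log₁₀(107200) = 50.3 dB SPL.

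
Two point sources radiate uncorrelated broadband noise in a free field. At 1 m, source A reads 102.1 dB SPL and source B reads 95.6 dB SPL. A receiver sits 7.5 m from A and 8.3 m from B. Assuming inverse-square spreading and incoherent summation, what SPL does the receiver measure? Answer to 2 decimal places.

85.33 dB SPL

At the listener: L_A = 102.1 − 20·log₁₀(7.5) = 84.599 dB; L_B = 95.6 − 20·log₁₀(8.3) = 77.218 dB.
Combined: 10·log₁₀(10^(84.599/10)+10^(77.218/10)) = 85.33 dB SPL.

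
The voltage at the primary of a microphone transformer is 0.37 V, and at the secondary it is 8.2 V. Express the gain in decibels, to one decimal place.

Voltage is an amplitude quantity, so gain = 20·log₁₀(V_out/V_in).
20·log₁₀(8.2/0.37) = 20·log₁₀(22.16) = 26.9 dB.

26.9 dB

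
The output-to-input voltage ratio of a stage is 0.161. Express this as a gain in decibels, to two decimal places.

-15.86 dB

Voltage ratio → dB uses the 20·log₁₀ form:
20·log₁₀(0.161) = -15.86 dB.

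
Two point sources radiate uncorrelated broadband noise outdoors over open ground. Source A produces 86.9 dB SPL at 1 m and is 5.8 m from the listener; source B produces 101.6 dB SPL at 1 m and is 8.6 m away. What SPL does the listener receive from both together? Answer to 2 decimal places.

At the listener: L_A = 86.9 − 20·log₁₀(5.8) = 71.631 dB; L_B = 101.6 − 20·log₁₀(8.6) = 82.910 dB.
Combined: 10·log₁₀(10^(71.631/10)+10^(82.910/10)) = 83.22 dB SPL.

83.22 dB SPL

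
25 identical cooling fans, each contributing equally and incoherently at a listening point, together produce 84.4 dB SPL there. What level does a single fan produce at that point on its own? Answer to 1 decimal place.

70.4 dB SPL

25 equal incoherent sources add 10·log₁₀(25) = 13.98 dB over one source.
L_one = 84.4 − 13.98 = 70.4 dB SPL.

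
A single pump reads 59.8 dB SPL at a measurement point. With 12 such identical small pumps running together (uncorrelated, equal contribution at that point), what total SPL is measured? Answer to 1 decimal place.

70.6 dB SPL

12 equal incoherent sources raise the level by 10·log₁₀(12) = 10.79 dB.
L_total = 59.8 + 10.79 = 70.6 dB SPL.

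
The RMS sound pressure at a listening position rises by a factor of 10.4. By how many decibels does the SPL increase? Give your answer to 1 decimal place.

Sound pressure is an amplitude quantity: ΔL = 20·log₁₀(p₂/p₁).
20·log₁₀(10.4) = 20.3 dB.

20.3 dB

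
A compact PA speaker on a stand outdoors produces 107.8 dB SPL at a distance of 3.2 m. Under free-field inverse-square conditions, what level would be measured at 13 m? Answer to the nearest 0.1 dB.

95.6 dB SPL

Inverse-square spreading gives ΔL = −20·log₁₀(d₂/d₁).
ΔL = −20·log₁₀(13/3.2) = -12.18 dB, so L₂ = 107.8 + (-12.18) = 95.6 dB SPL.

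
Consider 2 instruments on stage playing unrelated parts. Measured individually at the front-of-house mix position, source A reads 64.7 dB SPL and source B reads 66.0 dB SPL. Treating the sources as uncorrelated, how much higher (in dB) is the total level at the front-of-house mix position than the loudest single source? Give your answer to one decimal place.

2.4 dB

Uncorrelated sources add in intensity (power), not in dB.
L_total = 10·log₁₀(10^(64.7/10) + 10^(66.0/10)) = 68.41 dB SPL.
Excess over the loudest (66.0 dB): 68.41 − 66.0 = 2.4 dB.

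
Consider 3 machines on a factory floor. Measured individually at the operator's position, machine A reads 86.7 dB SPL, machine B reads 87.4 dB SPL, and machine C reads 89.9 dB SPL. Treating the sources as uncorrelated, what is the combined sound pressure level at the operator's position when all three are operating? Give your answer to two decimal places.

93.00 dB SPL

Add the sources as powers (linear), then convert back to dB:
L_total = 10·log₁₀(10^(86.7/10) + 10^(87.4/10) + 10^(89.9/10)) = 10·log₁₀(1995000000) = 93.00 dB SPL.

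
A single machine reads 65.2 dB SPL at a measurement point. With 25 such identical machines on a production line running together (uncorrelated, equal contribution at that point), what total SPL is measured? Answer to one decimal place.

79.2 dB SPL

25 equal incoherent sources raise the level by 10·log₁₀(25) = 13.98 dB.
L_total = 65.2 + 13.98 = 79.2 dB SPL.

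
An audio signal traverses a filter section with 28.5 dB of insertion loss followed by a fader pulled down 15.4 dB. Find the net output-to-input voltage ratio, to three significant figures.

0.00638

Net gain = (−28.5) + (−15.4) = -43.9 dB.
Voltage ratio = 10^(-43.9/20) = 0.00638.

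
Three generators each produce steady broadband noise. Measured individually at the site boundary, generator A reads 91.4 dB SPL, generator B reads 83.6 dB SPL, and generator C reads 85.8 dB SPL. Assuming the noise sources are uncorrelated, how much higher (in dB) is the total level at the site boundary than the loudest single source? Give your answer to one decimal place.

1.6 dB

Uncorrelated sources add in intensity (power), not in dB.
L_total = 10·log₁₀(10^(91.4/10) + 10^(83.6/10) + 10^(85.8/10)) = 92.99 dB SPL.
Excess over the loudest (91.4 dB): 92.99 − 91.4 = 1.6 dB.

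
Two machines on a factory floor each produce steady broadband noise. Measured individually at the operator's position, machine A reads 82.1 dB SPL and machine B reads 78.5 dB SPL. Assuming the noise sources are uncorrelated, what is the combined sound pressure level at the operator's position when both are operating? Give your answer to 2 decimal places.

Add the sources as powers (linear), then convert back to dB:
L_total = 10·log₁₀(10^(82.1/10) + 10^(78.5/10)) = 10·log₁₀(233000000) = 83.67 dB SPL.

83.67 dB SPL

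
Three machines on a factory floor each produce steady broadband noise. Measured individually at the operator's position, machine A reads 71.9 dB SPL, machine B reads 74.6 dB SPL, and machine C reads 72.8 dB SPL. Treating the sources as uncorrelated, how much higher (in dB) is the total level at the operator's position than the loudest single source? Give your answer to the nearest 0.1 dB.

Incoherent sources sum as intensities:
L_total = 10·log₁₀(10^(71.9/10) + 10^(74.6/10) + 10^(72.8/10)) = 78.02 dB SPL.
Excess over the loudest (74.6 dB): 78.02 − 74.6 = 3.4 dB.

3.4 dB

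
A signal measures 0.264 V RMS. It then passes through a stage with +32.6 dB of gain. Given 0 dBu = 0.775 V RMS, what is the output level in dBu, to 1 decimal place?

Input level: 20·log₁₀(0.264/0.775) = -9.35 dBu.
Output: -9.35 + 32.6 = +23.2 dBu.

+23.2 dBu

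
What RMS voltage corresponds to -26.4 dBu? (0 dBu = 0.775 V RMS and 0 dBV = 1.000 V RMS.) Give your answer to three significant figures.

V = 0.775 V × 10^(-26.4/20).
= 0.775 × 0.04786 = 0.0371 V.

0.0371 V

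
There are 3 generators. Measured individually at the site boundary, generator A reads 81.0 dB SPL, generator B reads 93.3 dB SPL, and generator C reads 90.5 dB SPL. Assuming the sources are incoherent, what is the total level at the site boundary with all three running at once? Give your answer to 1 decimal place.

Incoherent sources sum as intensities:
L_total = 10·log₁₀(10^(81.0/10) + 10^(93.3/10) + 10^(90.5/10)) = 10·log₁₀(3386000000) = 95.3 dB SPL.

95.3 dB SPL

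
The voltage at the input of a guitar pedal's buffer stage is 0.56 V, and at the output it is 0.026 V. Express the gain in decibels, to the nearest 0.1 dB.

Voltage ratio → dB uses the 20·log₁₀ form:
20·log₁₀(0.026/0.56) = 20·log₁₀(0.04643) = -26.7 dB.

-26.7 dB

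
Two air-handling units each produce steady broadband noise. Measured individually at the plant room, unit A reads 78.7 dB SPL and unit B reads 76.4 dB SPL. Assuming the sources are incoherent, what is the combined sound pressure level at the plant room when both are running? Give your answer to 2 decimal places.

Incoherent sources sum as intensities:
L_total = 10·log₁₀(10^(78.7/10) + 10^(76.4/10)) = 10·log₁₀(117800000) = 80.71 dB SPL.

80.71 dB SPL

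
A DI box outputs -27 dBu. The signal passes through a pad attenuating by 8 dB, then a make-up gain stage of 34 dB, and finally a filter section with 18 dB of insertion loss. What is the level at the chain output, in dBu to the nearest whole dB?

-19 dBu

Cascaded gains and losses add directly in dB.
-27 − 8 + 34 − 18 = -19 dBu.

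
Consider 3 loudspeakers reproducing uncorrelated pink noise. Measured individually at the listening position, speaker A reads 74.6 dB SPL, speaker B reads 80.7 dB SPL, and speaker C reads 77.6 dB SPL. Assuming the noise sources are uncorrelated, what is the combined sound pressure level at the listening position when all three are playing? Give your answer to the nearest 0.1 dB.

Uncorrelated sources add in intensity (power), not in dB.
L_total = 10·log₁₀(10^(74.6/10) + 10^(80.7/10) + 10^(77.6/10)) = 10·log₁₀(203900000) = 83.1 dB SPL.

83.1 dB SPL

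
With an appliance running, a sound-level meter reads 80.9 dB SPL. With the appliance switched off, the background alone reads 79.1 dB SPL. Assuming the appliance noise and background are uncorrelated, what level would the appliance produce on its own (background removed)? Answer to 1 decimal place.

76.2 dB SPL

Remove the background by subtracting linear intensities:
L_src = 10·log₁₀(10^(80.9/10) − 10^(79.1/10)) = 10·log₁₀(41740000) = 76.2 dB SPL.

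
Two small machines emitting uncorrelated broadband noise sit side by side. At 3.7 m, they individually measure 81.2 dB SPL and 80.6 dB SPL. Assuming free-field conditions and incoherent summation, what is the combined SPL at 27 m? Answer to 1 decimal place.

66.7 dB SPL

Combined at 3.7 m: 10·log₁₀(10^(81.2/10)+10^(80.6/10)) = 83.92 dB SPL.
Then apply −20·log₁₀(27/3.7) = -17.26 dB → 66.7 dB SPL.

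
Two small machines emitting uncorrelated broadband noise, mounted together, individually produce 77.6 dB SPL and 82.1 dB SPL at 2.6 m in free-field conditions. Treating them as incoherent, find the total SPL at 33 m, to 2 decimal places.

Combined at 2.6 m: 10·log₁₀(10^(77.6/10)+10^(82.1/10)) = 83.419 dB SPL.
Then apply −20·log₁₀(33/2.6) = -22.071 dB → 61.35 dB SPL.

61.35 dB SPL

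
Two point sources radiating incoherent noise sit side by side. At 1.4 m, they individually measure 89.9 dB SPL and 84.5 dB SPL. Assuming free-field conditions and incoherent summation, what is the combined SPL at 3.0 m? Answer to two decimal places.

84.38 dB SPL

Combined at 1.4 m: 10·log₁₀(10^(89.9/10)+10^(84.5/10)) = 91.001 dB SPL.
Then apply −20·log₁₀(3.0/1.4) = -6.620 dB → 84.38 dB SPL.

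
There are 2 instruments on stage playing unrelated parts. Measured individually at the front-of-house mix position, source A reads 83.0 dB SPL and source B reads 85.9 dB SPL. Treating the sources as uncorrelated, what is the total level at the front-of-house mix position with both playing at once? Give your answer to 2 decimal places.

87.70 dB SPL

Uncorrelated sources add in intensity (power), not in dB.
L_total = 10·log₁₀(10^(83.0/10) + 10^(85.9/10)) = 10·log₁₀(588600000) = 87.70 dB SPL.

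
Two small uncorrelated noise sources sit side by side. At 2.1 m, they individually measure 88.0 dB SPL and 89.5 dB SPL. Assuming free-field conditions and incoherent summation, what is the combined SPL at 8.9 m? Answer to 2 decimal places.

Combined at 2.1 m: 10·log₁₀(10^(88.0/10)+10^(89.5/10)) = 91.825 dB SPL.
Then apply −20·log₁₀(8.9/2.1) = -12.543 dB → 79.28 dB SPL.

79.28 dB SPL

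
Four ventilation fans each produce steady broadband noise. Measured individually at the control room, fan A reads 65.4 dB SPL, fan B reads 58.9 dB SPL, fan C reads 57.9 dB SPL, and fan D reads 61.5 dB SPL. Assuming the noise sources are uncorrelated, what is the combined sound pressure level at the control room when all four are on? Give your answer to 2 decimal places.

67.97 dB SPL

Incoherent sources sum as intensities:
L_total = 10·log₁₀(10^(65.4/10) + 10^(58.9/10) + 10^(57.9/10) + 10^(61.5/10)) = 10·log₁₀(6273000) = 67.97 dB SPL.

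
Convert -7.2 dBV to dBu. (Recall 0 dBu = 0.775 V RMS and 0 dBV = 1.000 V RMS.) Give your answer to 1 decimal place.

-5.0 dBu

The offset between the scales is 20·log₁₀(0.775/1.000) = −2.214 dB.
So dBu = -7.2 + 2.214 = -5.0 dBu.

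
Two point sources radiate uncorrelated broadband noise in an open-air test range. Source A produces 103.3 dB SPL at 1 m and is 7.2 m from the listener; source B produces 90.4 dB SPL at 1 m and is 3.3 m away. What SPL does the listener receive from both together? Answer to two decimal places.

At the listener: L_A = 103.3 − 20·log₁₀(7.2) = 86.153 dB; L_B = 90.4 − 20·log₁₀(3.3) = 80.030 dB.
Combined: 10·log₁₀(10^(86.153/10)+10^(80.030/10)) = 87.10 dB SPL.

87.10 dB SPL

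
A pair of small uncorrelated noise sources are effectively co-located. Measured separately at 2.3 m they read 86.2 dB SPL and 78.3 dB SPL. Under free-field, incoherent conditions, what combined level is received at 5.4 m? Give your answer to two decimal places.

Combined at 2.3 m: 10·log₁₀(10^(86.2/10)+10^(78.3/10)) = 86.853 dB SPL.
Then apply −20·log₁₀(5.4/2.3) = -7.413 dB → 79.44 dB SPL.

79.44 dB SPL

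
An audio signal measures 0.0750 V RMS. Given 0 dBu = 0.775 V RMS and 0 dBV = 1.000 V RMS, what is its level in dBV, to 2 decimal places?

dBV = 20·log₁₀(V / 1.000 V).
20·log₁₀(0.0750/1.000) = -22.50 dBV.

-22.50 dBV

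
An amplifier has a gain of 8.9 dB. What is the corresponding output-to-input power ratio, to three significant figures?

Power ratio = 10^(dB/10).
10^(8.9/10) = 10^(0.8900) = 7.76.

7.76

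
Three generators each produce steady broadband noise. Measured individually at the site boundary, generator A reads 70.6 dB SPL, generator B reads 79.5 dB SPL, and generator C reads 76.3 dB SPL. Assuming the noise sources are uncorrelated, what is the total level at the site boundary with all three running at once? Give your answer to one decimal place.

81.6 dB SPL

Uncorrelated sources add in intensity (power), not in dB.
L_total = 10·log₁₀(10^(70.6/10) + 10^(79.5/10) + 10^(76.3/10)) = 10·log₁₀(143300000) = 81.6 dB SPL.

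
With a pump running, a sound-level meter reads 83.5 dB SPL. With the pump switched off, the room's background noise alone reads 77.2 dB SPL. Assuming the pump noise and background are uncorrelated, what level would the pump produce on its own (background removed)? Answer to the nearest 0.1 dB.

Subtract intensities: L_src = 10·log₁₀(10^(L_total/10) − 10^(L_bg/10)).
L_src = 10·log₁₀(10^(83.5/10) − 10^(77.2/10)) = 10·log₁₀(171400000) = 82.3 dB SPL.

82.3 dB SPL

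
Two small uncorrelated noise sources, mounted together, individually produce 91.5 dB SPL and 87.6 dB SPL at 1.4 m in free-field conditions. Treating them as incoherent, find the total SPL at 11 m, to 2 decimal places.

75.08 dB SPL

Combined at 1.4 m: 10·log₁₀(10^(91.5/10)+10^(87.6/10)) = 92.984 dB SPL.
Then apply −20·log₁₀(11/1.4) = -17.905 dB → 75.08 dB SPL.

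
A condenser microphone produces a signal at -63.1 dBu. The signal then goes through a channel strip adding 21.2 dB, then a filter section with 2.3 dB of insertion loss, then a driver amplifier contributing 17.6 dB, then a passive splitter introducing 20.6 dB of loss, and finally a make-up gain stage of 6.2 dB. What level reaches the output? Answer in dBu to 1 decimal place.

Gain stages sum in dB:
-63.1 + 21.2 − 2.3 + 17.6 − 20.6 + 6.2 = -41.0 dBu.

-41.0 dBu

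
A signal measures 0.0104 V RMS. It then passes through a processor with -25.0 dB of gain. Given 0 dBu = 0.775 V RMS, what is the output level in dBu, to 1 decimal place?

Input level: 20·log₁₀(0.0104/0.775) = -37.45 dBu.
Output: -37.45 − 25.0 = -62.4 dBu.

-62.4 dBu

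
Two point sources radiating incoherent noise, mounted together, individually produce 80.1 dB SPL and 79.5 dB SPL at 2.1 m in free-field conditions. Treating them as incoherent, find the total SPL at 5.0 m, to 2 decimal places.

75.29 dB SPL

Combined at 2.1 m: 10·log₁₀(10^(80.1/10)+10^(79.5/10)) = 82.821 dB SPL.
Then apply −20·log₁₀(5.0/2.1) = -7.535 dB → 75.29 dB SPL.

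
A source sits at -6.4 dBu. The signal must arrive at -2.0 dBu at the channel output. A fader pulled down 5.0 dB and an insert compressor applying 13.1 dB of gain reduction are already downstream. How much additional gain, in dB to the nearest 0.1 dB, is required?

22.5 dB

The required make-up gain is the shortfall in the dB sum.
G = -2.0 − (-6.4) + 5.0 + 13.1 = 22.5 dB.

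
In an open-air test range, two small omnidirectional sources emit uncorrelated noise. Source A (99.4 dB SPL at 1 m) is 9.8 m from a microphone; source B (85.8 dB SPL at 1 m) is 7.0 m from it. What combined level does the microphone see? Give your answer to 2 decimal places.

79.93 dB SPL

At the listener: L_A = 99.4 − 20·log₁₀(9.8) = 79.575 dB; L_B = 85.8 − 20·log₁₀(7.0) = 68.898 dB.
Combined: 10·log₁₀(10^(79.575/10)+10^(68.898/10)) = 79.93 dB SPL.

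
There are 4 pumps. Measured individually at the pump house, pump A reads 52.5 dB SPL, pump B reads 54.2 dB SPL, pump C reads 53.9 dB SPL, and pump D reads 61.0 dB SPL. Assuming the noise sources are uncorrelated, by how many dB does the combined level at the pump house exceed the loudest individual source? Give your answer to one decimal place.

Add the sources as powers (linear), then convert back to dB:
L_total = 10·log₁₀(10^(52.5/10) + 10^(54.2/10) + 10^(53.9/10) + 10^(61.0/10)) = 62.89 dB SPL.
Excess over the loudest (61.0 dB): 62.89 − 61.0 = 1.9 dB.

1.9 dB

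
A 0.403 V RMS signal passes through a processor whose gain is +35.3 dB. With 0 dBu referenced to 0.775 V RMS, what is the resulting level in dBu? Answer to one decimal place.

Input level: 20·log₁₀(0.403/0.775) = -5.68 dBu.
Output: -5.68 + 35.3 = +29.6 dBu.

+29.6 dBu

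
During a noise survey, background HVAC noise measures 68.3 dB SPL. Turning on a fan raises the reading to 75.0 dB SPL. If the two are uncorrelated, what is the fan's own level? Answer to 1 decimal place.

Background correction is a power subtraction:
L_src = 10·log₁₀(10^(75.0/10) − 10^(68.3/10)) = 10·log₁₀(24860000) = 74.0 dB SPL.

74.0 dB SPL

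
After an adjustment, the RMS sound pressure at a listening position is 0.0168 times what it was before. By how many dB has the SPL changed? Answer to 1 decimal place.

-35.5 dB

Sound pressure is an amplitude quantity: ΔL = 20·log₁₀(p₂/p₁).
20·log₁₀(0.0168) = -35.5 dB.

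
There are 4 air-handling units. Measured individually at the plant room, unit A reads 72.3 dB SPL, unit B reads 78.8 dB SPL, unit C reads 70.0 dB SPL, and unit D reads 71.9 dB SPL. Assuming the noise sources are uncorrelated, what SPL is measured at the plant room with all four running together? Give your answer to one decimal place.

Add the sources as powers (linear), then convert back to dB:
L_total = 10·log₁₀(10^(72.3/10) + 10^(78.8/10) + 10^(70.0/10) + 10^(71.9/10)) = 10·log₁₀(118300000) = 80.7 dB SPL.

80.7 dB SPL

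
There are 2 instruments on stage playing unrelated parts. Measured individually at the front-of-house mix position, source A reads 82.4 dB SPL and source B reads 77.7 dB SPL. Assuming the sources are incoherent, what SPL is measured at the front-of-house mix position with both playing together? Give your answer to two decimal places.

83.67 dB SPL

Uncorrelated sources add in intensity (power), not in dB.
L_total = 10·log₁₀(10^(82.4/10) + 10^(77.7/10)) = 10·log₁₀(232700000) = 83.67 dB SPL.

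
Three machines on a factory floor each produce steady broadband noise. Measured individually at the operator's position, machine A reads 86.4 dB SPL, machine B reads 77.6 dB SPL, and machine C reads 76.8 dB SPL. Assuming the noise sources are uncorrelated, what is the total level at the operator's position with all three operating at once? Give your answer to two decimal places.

87.34 dB SPL

Uncorrelated sources add in intensity (power), not in dB.
L_total = 10·log₁₀(10^(86.4/10) + 10^(77.6/10) + 10^(76.8/10)) = 10·log₁₀(541900000) = 87.34 dB SPL.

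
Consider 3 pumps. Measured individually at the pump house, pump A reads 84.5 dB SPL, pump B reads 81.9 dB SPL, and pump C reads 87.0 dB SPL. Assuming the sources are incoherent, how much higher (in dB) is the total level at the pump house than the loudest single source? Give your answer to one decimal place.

2.7 dB

Uncorrelated sources add in intensity (power), not in dB.
L_total = 10·log₁₀(10^(84.5/10) + 10^(81.9/10) + 10^(87.0/10)) = 89.72 dB SPL.
Excess over the loudest (87.0 dB): 89.72 − 87.0 = 2.7 dB.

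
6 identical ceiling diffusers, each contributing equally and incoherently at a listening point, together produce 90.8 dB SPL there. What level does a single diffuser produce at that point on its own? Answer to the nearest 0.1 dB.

6 equal incoherent sources add 10·log₁₀(6) = 7.78 dB over one source.
L_one = 90.8 − 7.78 = 83.0 dB SPL.

83.0 dB SPL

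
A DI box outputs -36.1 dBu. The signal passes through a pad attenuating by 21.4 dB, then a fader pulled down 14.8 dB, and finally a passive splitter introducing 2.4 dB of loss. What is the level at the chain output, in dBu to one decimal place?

Gain stages sum in dB:
-36.1 − 21.4 − 14.8 − 2.4 = -74.7 dBu.

-74.7 dBu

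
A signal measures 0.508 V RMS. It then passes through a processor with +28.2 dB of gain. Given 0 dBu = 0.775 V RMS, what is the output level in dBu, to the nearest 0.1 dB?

Input level: 20·log₁₀(0.508/0.775) = -3.67 dBu.
Output: -3.67 + 28.2 = +24.5 dBu.

+24.5 dBu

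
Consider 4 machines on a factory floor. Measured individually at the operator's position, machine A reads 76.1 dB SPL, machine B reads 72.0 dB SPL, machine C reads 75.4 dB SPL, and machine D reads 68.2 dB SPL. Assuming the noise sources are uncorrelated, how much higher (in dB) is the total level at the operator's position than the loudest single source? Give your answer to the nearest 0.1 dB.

Incoherent sources sum as intensities:
L_total = 10·log₁₀(10^(76.1/10) + 10^(72.0/10) + 10^(75.4/10) + 10^(68.2/10)) = 79.91 dB SPL.
Excess over the loudest (76.1 dB): 79.91 − 76.1 = 3.8 dB.

3.8 dB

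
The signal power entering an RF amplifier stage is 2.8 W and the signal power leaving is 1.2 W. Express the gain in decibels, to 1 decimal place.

For a power ratio, dB = 10·log₁₀(P₂/P₁).
10·log₁₀(1.2/2.8) = 10·log₁₀(0.4286) = -3.7 dB.

-3.7 dB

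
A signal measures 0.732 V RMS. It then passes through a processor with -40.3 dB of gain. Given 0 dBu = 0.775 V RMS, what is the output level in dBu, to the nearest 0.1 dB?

Input level: 20·log₁₀(0.732/0.775) = -0.50 dBu.
Output: -0.50 − 40.3 = -40.8 dBu.

-40.8 dBu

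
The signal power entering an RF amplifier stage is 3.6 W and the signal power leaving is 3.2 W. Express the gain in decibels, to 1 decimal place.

-0.5 dB

Power ratio → dB uses the 10·log₁₀ form:
10·log₁₀(3.2/3.6) = 10·log₁₀(0.8889) = -0.5 dB.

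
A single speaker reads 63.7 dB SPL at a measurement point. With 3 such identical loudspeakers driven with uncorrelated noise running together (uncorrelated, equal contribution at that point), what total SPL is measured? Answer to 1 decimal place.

68.5 dB SPL

3 equal incoherent sources raise the level by 10·log₁₀(3) = 4.77 dB.
L_total = 63.7 + 4.77 = 68.5 dB SPL.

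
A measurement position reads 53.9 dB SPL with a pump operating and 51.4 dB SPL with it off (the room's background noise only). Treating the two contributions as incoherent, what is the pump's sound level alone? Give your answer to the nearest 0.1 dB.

Background correction is a power subtraction:
L_src = 10·log₁₀(10^(53.9/10) − 10^(51.4/10)) = 10·log₁₀(107400) = 50.3 dB SPL.

50.3 dB SPL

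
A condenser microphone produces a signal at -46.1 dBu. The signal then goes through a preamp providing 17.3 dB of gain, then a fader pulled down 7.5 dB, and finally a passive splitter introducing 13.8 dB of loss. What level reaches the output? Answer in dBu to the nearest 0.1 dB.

Cascaded gains and losses add directly in dB.
-46.1 + 17.3 − 7.5 − 13.8 = -50.1 dBu.

-50.1 dBu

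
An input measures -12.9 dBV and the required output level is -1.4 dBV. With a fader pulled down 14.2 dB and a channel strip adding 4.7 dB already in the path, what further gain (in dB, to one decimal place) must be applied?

The required make-up gain is the shortfall in the dB sum.
G = -1.4 − (-12.9) + 14.2 − 4.7 = 21.0 dB.

21.0 dB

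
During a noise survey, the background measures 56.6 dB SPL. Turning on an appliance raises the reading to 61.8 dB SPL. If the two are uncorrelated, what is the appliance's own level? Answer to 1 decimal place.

Remove the background by subtracting linear intensities:
L_src = 10·log₁₀(10^(61.8/10) − 10^(56.6/10)) = 10·log₁₀(1056000) = 60.2 dB SPL.

60.2 dB SPL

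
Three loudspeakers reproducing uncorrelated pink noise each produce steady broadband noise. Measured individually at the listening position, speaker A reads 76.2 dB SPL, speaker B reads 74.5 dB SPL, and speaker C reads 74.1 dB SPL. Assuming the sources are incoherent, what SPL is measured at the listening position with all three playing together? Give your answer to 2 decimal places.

Incoherent sources sum as intensities:
L_total = 10·log₁₀(10^(76.2/10) + 10^(74.5/10) + 10^(74.1/10)) = 10·log₁₀(95570000) = 79.80 dB SPL.

79.80 dB SPL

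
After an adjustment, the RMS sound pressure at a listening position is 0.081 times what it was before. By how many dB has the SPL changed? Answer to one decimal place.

SPL change from a pressure ratio uses the 20·log₁₀ form:
20·log₁₀(0.081) = -21.8 dB.

-21.8 dB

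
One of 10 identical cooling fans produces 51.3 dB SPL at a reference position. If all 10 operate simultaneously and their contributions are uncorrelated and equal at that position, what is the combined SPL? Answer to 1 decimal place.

61.3 dB SPL

10 equal incoherent sources raise the level by 10·log₁₀(10) = 10.00 dB.
L_total = 51.3 + 10.00 = 61.3 dB SPL.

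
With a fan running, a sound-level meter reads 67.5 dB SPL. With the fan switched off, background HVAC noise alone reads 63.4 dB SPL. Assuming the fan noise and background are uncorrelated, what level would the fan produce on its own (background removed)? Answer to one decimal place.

Remove the background by subtracting linear intensities:
L_src = 10·log₁₀(10^(67.5/10) − 10^(63.4/10)) = 10·log₁₀(3436000) = 65.4 dB SPL.

65.4 dB SPL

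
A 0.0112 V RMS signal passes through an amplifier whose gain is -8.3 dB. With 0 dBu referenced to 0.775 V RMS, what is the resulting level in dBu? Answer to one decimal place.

-45.1 dBu

Input level: 20·log₁₀(0.0112/0.775) = -36.80 dBu.
Output: -36.80 − 8.3 = -45.1 dBu.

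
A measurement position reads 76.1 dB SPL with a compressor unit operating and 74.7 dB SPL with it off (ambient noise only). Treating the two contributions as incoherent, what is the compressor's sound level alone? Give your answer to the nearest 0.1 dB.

Background correction is a power subtraction:
L_src = 10·log₁₀(10^(76.1/10) − 10^(74.7/10)) = 10·log₁₀(11230000) = 70.5 dB SPL.

70.5 dB SPL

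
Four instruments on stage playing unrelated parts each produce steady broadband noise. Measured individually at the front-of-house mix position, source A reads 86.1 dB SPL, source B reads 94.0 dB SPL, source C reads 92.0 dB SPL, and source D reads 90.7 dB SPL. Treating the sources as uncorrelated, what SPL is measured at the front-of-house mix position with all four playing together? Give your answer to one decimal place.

97.5 dB SPL

Incoherent sources sum as intensities:
L_total = 10·log₁₀(10^(86.1/10) + 10^(94.0/10) + 10^(92.0/10) + 10^(90.7/10)) = 10·log₁₀(5679000000) = 97.5 dB SPL.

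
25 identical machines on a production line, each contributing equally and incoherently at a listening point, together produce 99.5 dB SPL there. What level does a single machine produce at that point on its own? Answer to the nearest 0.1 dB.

85.5 dB SPL

25 equal incoherent sources add 10·log₁₀(25) = 13.98 dB over one source.
L_one = 99.5 − 13.98 = 85.5 dB SPL.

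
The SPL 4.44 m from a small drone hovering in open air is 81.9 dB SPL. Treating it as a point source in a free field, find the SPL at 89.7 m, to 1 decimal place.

55.8 dB SPL

Free-field point source: level drops by 20·log₁₀ of the distance ratio.
ΔL = −20·log₁₀(89.7/4.44) = -26.11 dB, so L₂ = 81.9 + (-26.11) = 55.8 dB SPL.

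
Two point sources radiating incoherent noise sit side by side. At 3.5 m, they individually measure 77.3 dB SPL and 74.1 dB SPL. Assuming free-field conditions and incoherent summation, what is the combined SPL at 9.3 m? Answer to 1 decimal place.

Combined at 3.5 m: 10·log₁₀(10^(77.3/10)+10^(74.1/10)) = 79.00 dB SPL.
Then apply −20·log₁₀(9.3/3.5) = -8.49 dB → 70.5 dB SPL.

70.5 dB SPL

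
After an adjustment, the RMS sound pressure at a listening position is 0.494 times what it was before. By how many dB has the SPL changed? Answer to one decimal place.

-6.1 dB

SPL change from a pressure ratio uses the 20·log₁₀ form:
20·log₁₀(0.494) = -6.1 dB.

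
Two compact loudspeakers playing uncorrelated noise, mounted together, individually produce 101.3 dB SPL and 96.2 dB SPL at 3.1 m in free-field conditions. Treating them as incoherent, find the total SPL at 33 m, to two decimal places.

Combined at 3.1 m: 10·log₁₀(10^(101.3/10)+10^(96.2/10)) = 102.469 dB SPL.
Then apply −20·log₁₀(33/3.1) = -20.543 dB → 81.93 dB SPL.

81.93 dB SPL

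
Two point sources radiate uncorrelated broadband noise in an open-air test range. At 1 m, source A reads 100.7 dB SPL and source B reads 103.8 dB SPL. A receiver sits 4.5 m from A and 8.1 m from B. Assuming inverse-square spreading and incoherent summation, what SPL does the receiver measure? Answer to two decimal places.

89.76 dB SPL

At the listener: L_A = 100.7 − 20·log₁₀(4.5) = 87.636 dB; L_B = 103.8 − 20·log₁₀(8.1) = 85.630 dB.
Combined: 10·log₁₀(10^(87.636/10)+10^(85.630/10)) = 89.76 dB SPL.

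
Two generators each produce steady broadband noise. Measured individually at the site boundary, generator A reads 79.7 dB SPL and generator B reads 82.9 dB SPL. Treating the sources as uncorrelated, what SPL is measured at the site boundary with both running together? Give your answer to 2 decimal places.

Add the sources as powers (linear), then convert back to dB:
L_total = 10·log₁₀(10^(79.7/10) + 10^(82.9/10)) = 10·log₁₀(288300000) = 84.60 dB SPL.

84.60 dB SPL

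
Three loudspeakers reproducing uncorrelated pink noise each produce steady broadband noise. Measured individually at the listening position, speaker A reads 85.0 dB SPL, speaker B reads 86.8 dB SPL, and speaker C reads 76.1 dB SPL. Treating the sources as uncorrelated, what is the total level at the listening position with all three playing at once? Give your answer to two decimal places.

Add the sources as powers (linear), then convert back to dB:
L_total = 10·log₁₀(10^(85.0/10) + 10^(86.8/10) + 10^(76.1/10)) = 10·log₁₀(835600000) = 89.22 dB SPL.

89.22 dB SPL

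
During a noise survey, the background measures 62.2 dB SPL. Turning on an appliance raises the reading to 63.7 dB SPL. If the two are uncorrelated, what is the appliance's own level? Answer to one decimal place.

58.4 dB SPL

Subtract intensities: L_src = 10·log₁₀(10^(L_total/10) − 10^(L_bg/10)).
L_src = 10·log₁₀(10^(63.7/10) − 10^(62.2/10)) = 10·log₁₀(684600) = 58.4 dB SPL.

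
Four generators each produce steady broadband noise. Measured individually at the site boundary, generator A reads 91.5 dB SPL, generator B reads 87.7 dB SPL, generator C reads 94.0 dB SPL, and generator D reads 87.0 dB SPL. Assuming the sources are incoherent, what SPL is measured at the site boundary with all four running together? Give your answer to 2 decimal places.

Add the sources as powers (linear), then convert back to dB:
L_total = 10·log₁₀(10^(91.5/10) + 10^(87.7/10) + 10^(94.0/10) + 10^(87.0/10)) = 10·log₁₀(5014000000) = 97.00 dB SPL.

97.00 dB SPL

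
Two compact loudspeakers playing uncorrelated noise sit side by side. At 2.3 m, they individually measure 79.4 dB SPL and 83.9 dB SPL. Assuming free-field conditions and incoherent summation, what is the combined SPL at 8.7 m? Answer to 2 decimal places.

Combined at 2.3 m: 10·log₁₀(10^(79.4/10)+10^(83.9/10)) = 85.219 dB SPL.
Then apply −20·log₁₀(8.7/2.3) = -11.556 dB → 73.66 dB SPL.

73.66 dB SPL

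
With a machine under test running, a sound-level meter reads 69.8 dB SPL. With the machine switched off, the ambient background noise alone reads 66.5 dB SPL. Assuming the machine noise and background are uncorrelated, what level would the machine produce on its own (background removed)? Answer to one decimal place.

Background correction is a power subtraction:
L_src = 10·log₁₀(10^(69.8/10) − 10^(66.5/10)) = 10·log₁₀(5083000) = 67.1 dB SPL.

67.1 dB SPL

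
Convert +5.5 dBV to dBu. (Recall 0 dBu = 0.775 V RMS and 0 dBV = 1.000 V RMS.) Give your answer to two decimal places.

+7.71 dBu

The offset between the scales is 20·log₁₀(0.775/1.000) = −2.214 dB.
So dBu = +5.5 + 2.214 = +7.71 dBu.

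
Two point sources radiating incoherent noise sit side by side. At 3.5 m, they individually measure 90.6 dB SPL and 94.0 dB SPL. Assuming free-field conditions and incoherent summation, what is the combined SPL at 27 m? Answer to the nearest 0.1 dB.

77.9 dB SPL

Combined at 3.5 m: 10·log₁₀(10^(90.6/10)+10^(94.0/10)) = 95.63 dB SPL.
Then apply −20·log₁₀(27/3.5) = -17.75 dB → 77.9 dB SPL.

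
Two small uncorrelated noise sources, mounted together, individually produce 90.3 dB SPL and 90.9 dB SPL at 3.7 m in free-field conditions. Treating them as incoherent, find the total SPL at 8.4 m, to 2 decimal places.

86.50 dB SPL

Combined at 3.7 m: 10·log₁₀(10^(90.3/10)+10^(90.9/10)) = 93.621 dB SPL.
Then apply −20·log₁₀(8.4/3.7) = -7.122 dB → 86.50 dB SPL.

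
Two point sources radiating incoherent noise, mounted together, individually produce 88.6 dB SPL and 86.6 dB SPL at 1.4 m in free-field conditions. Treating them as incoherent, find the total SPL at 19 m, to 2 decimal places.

Combined at 1.4 m: 10·log₁₀(10^(88.6/10)+10^(86.6/10)) = 90.724 dB SPL.
Then apply −20·log₁₀(19/1.4) = -22.653 dB → 68.07 dB SPL.

68.07 dB SPL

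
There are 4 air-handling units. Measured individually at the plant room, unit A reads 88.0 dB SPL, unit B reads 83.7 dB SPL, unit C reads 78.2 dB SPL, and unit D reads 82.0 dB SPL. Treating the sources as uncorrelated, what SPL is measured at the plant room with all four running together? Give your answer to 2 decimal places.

90.37 dB SPL

Uncorrelated sources add in intensity (power), not in dB.
L_total = 10·log₁₀(10^(88.0/10) + 10^(83.7/10) + 10^(78.2/10) + 10^(82.0/10)) = 10·log₁₀(1090000000) = 90.37 dB SPL.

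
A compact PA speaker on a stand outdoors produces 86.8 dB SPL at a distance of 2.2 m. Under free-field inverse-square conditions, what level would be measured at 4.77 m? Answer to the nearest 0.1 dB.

80.1 dB SPL

Free-field point source: level drops by 20·log₁₀ of the distance ratio.
ΔL = −20·log₁₀(4.77/2.2) = -6.72 dB, so L₂ = 86.8 + (-6.72) = 80.1 dB SPL.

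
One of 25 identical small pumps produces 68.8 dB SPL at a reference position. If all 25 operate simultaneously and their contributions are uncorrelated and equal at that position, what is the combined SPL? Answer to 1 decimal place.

82.8 dB SPL

25 equal incoherent sources raise the level by 10·log₁₀(25) = 13.98 dB.
L_total = 68.8 + 13.98 = 82.8 dB SPL.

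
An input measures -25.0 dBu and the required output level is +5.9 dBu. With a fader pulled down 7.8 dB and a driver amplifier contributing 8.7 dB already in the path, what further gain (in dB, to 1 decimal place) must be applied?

30.0 dB

The required make-up gain is the shortfall in the dB sum.
G = +5.9 − (-25.0) + 7.8 − 8.7 = 30.0 dB.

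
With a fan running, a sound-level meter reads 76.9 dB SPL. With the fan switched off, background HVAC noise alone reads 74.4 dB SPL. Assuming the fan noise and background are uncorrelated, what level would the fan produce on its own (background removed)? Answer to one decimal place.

73.3 dB SPL

Background correction is a power subtraction:
L_src = 10·log₁₀(10^(76.9/10) − 10^(74.4/10)) = 10·log₁₀(21440000) = 73.3 dB SPL.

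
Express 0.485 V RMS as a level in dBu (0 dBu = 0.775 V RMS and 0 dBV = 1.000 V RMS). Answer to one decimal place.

-4.1 dBu

dBu = 20·log₁₀(V / 0.775 V).
20·log₁₀(0.485/0.775) = -4.1 dBu.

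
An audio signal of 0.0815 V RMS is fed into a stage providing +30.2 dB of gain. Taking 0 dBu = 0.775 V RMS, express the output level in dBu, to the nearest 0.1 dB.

Input level: 20·log₁₀(0.0815/0.775) = -19.56 dBu.
Output: -19.56 + 30.2 = +10.6 dBu.

+10.6 dBu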